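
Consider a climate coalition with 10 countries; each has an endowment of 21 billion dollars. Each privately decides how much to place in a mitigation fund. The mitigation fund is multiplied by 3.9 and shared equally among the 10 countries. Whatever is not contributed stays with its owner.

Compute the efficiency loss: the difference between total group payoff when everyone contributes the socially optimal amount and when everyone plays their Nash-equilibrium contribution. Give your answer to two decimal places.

Each contributed unit returns 3.9/10 = 0.3900 to its contributor — below 1 — so contributing 0 is dominant for every player. At the Nash equilibrium everyone keeps their 21, and the group total is 10 × 21 = 210.
Each contributed unit returns 3.900 to the group as a whole (0.3900 to each of 10 players), which exceeds 1, so the social optimum is full contribution: group total = 3.900 × 210 = 819.00.
Efficiency loss = 819.00 − 210 = 609.00.

609.00 billion dollars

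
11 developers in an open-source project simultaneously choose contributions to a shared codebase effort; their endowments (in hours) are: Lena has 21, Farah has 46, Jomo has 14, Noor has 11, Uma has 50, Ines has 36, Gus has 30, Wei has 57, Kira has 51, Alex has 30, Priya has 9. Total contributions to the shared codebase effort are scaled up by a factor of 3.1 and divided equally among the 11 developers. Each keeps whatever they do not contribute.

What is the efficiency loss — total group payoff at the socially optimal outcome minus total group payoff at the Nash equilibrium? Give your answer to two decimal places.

745.50 hours

The private return per contributed unit is 3.1/11 = 0.2818 < 1 for every player regardless of endowment, so the Nash equilibrium is zero contribution and the group total is Σ E_j = 21 + 46 + 14 + 11 + 50 + 36 + 30 + 57 + 51 + 30 + 9 = 355.
Each contributed unit returns 3.100 to the group, so the social optimum is full contribution by everyone: group total = 3.100 × 355 = 1100.50.
Efficiency loss = (3.100 − 1) × 355 = 745.50.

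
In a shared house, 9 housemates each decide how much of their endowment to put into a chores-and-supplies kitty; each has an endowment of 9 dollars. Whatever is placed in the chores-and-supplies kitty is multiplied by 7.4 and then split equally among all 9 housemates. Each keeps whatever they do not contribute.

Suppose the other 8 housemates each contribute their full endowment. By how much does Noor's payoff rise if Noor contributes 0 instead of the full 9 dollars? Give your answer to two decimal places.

1.60 dollars

Switching from a contribution of 9 to 0 lets Noor keep an extra 9 dollars, but lowers the chores-and-supplies kitty by 9, which costs Noor their own share of that drop: 7.4/9 × 9 = 7.40.
Net gain = 9 − 7.40 = 1.60. The private return per contributed unit (0.8222) is below 1, so free-riding is indeed the best response regardless of what the others do.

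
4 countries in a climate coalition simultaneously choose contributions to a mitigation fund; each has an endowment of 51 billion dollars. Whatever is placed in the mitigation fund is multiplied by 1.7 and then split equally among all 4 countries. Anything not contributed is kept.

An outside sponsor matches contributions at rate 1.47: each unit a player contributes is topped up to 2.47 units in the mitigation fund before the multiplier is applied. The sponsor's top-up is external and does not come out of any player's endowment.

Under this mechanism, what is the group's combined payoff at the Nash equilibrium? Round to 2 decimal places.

856.60 billion dollars

With the mechanism, a contributed unit returns 1.7 × 2.47 / 4 = 1.0498 per unit of net cost to the contributor — now above 1 — so contributing fully is weakly dominant for every player.
So the Nash equilibrium is full contribution by all 4; the group earns 1.7 × 2.47 × 204 = 856.60.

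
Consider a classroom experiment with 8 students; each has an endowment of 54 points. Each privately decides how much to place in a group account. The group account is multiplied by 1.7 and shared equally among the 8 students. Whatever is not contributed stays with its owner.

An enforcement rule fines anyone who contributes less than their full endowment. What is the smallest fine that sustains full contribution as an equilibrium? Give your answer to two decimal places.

42.53 points

Given the others contribute fully, the best deviation is to contribute 0 (any partial contribution still incurs the fine and gives up units whose private return 0.2125 is below 1).
Deviating from 54 to 0 saves 54 points but forfeits the deviator's share of the drop in the group account: 1.7/8 × 54 = 11.47.
So the deviation gain is 54 − 11.47 = 42.53, and the fine must be at least 42.53 points to wipe it out.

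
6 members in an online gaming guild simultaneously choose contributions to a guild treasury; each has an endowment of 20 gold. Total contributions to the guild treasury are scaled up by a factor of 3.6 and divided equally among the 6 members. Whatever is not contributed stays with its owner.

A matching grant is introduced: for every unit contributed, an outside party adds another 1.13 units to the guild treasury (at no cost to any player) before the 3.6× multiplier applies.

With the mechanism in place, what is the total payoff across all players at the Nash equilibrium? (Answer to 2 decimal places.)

920.16 gold

Under the mechanism each unit contributed yields 3.6 × 2.13 / 6 = 1.2780 back to its contributor per unit of net cost, which exceeds 1, making full contribution the dominant choice for everyone.
So the Nash equilibrium is full contribution by all 6; the group earns 3.6 × 2.13 × 120 = 920.16.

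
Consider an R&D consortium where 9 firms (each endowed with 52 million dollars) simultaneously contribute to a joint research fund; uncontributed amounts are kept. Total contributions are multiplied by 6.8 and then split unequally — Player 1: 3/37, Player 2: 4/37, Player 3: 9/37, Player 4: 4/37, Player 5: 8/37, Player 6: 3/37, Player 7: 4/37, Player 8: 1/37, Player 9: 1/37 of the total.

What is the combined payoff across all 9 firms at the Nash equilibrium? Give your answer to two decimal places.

1071.20 million dollars

Player j's private return per contributed unit is 6.8 × (j's share). Contributing is weakly dominant for j when that share is at least 1/6.8 = 0.1471, and contributing 0 is dominant otherwise.
The shares above 0.1471 belong to Player 3 and Player 5, contributing 52 each; the remaining 7 contribute 0. Total contributed: 104.
The joint research fund pays out 6.8 × 104 = 707.20 in total (split across the unequal shares, but the aggregate is all that matters for the group sum).
The 7 free-riders keep 52 each, adding 364. Group total = 364 + 707.20 = 1071.20.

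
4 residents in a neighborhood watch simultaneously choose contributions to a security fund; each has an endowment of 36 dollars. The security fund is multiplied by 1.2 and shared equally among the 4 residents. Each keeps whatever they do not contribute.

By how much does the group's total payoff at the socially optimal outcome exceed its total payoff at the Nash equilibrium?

28.80 dollars

Each contributed unit returns 1.2/4 = 0.3000 to its contributor — below 1 — so contributing 0 is dominant for every player. At the Nash equilibrium everyone keeps their 36, and the group total is 4 × 36 = 144.
Each contributed unit returns 1.200 to the group as a whole (0.3000 to each of 4 players), which exceeds 1, so the social optimum is full contribution: group total = 1.200 × 144 = 172.80.
Efficiency loss = 172.80 − 144 = 28.80.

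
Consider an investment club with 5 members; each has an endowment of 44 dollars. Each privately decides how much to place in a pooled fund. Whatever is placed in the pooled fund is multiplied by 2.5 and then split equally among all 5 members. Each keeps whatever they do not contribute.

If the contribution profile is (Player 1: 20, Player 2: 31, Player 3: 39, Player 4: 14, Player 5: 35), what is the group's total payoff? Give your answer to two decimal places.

428.50 dollars

Total contributed: 20 + 31 + 39 + 14 + 35 = 139; total kept: 5 × 44 − 139 = 81.
The pooled fund pays out 2.5 × 139 = 347.50 in aggregate.
Group total = 81 + 347.50 = 428.50.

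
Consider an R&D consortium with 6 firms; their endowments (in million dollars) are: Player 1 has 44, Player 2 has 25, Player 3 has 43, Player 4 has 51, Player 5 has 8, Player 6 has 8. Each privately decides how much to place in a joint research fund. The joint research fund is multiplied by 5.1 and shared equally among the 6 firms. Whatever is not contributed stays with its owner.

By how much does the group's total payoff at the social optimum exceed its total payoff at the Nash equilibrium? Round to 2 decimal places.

The private return per contributed unit is 5.1/6 = 0.8500 < 1 for every player regardless of endowment, so the Nash equilibrium is zero contribution and the group total is Σ E_j = 44 + 25 + 43 + 51 + 8 + 8 = 179.
Each contributed unit returns 5.100 to the group, so the social optimum is full contribution by everyone: group total = 5.100 × 179 = 912.90.
Efficiency loss = (5.100 − 1) × 179 = 733.90.

733.90 million dollars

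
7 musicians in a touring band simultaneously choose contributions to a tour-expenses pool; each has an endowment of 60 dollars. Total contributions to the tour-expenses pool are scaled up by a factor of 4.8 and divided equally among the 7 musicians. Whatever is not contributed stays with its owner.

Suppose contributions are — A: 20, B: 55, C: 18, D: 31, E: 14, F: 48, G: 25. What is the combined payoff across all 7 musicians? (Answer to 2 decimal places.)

1221.80 dollars

Total contributed: 20 + 55 + 18 + 31 + 14 + 48 + 25 = 211; total kept: 7 × 60 − 211 = 209.
The tour-expenses pool pays out 4.8 × 211 = 1012.80 in aggregate.
Group total = 209 + 1012.80 = 1221.80.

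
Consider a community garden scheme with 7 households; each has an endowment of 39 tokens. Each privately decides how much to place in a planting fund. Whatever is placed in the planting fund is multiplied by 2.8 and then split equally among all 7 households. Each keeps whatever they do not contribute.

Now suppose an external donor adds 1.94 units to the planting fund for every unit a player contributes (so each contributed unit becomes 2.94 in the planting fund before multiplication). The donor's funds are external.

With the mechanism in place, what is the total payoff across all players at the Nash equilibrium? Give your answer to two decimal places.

2247.34 tokens

With the mechanism, a contributed unit returns 2.8 × 2.94 / 7 = 1.1760 per unit of net cost to the contributor — now above 1 — so contributing fully is weakly dominant for every player.
At the Nash equilibrium everyone contributes 39. Group total payoff = 2.8 × 2.94 × 273 = 2247.34.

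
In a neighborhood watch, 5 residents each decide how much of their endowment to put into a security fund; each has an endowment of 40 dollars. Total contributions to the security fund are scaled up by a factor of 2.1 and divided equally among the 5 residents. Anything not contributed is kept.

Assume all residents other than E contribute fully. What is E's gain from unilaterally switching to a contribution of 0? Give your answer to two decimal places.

23.20 dollars

Switching from a contribution of 40 to 0 lets E keep an extra 40 dollars, but lowers the security fund by 40, which costs E their own share of that drop: 2.1/5 × 40 = 16.80.
Net gain = 40 − 16.80 = 23.20. The private return per contributed unit (0.4200) is below 1, so free-riding is indeed the best response regardless of what the others do.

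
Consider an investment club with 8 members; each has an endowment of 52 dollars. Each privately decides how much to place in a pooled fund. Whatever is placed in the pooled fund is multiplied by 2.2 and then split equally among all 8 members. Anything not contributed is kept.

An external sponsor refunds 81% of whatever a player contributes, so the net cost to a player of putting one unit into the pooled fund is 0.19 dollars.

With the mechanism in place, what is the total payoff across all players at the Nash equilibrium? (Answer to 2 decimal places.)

1252.16 dollars

The effective private return per unit is now (2.2/8) / 0.19 = 1.4474 > 1, so every player's dominant strategy flips to full contribution.
So the Nash equilibrium is full contribution by all 8; the group earns 8 × (52 × 0.81 + 2.2 × 52) = 1252.16.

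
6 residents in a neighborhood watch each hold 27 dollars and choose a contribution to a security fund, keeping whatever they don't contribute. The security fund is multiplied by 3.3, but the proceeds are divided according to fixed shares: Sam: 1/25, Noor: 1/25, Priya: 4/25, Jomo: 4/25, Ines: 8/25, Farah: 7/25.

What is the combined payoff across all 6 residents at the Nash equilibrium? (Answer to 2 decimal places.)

Each unit j contributes comes back to j as 3.3 × (j's share), so j prefers to contribute only if that share exceeds 1/3.3 = 0.3030; otherwise keeping the unit dominates.
Ines alone (share 8/25) is above the threshold, contributing 27; the remaining 5 contribute 0. Total contributed: 27.
The security fund pays out 3.3 × 27 = 89.10 in total (split across the unequal shares, but the aggregate is all that matters for the group sum).
The 5 free-riders keep 27 each, adding 135. Group total = 135 + 89.10 = 224.10.

224.10 dollars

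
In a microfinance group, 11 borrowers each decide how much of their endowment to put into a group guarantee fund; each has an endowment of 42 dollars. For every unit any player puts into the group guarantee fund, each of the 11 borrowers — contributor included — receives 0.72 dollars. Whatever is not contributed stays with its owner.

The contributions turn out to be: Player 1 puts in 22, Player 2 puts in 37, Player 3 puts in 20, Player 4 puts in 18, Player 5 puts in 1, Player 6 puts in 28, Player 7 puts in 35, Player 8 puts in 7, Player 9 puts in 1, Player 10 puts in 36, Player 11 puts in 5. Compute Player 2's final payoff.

156.20 dollars

Total contributed: 22 + 37 + 20 + 18 + 1 + 28 + 35 + 7 + 1 + 36 + 5 = 210.
Each receives 0.72 × 210 = 151.20 from the group guarantee fund.
Player 2 keeps 42 − 37 = 5, so Player 2's payoff is 5 + 151.20 = 156.20.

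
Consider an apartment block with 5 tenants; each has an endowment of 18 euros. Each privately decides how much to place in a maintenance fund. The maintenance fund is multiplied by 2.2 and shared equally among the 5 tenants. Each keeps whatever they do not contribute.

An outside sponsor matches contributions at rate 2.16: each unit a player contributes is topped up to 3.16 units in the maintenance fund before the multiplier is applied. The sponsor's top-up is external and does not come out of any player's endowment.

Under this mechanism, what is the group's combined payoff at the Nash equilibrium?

625.68 euros

With the mechanism, a contributed unit returns 2.2 × 3.16 / 5 = 1.3904 per unit of net cost to the contributor — now above 1 — so contributing fully is weakly dominant for every player.
So the Nash equilibrium is full contribution by all 5; the group earns 2.2 × 3.16 × 90 = 625.68.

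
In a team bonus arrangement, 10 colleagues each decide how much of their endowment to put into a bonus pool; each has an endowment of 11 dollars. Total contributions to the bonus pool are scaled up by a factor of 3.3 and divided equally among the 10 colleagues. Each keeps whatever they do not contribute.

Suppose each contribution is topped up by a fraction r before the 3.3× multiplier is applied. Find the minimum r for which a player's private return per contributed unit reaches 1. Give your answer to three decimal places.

With matching at rate r, one contributed unit becomes (1 + r) in the bonus pool and returns 3.3 × (1 + r) / 10 to the contributor.
Setting this equal to 1: 1 + r = 10/3.3 = 3.0303.
So the minimum matching rate is r = 3.0303 − 1 = 2.030.

2.030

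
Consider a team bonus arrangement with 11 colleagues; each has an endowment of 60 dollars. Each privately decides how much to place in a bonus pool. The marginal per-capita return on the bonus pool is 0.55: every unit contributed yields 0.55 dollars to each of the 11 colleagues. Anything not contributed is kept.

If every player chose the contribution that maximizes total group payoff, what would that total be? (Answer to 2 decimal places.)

3993.00 dollars

Each contributed unit returns 6.050 to the group as a whole (0.55 to each of 11 players), which exceeds 1, so the social optimum is full contribution: group total = 6.050 × 660 = 3993.00.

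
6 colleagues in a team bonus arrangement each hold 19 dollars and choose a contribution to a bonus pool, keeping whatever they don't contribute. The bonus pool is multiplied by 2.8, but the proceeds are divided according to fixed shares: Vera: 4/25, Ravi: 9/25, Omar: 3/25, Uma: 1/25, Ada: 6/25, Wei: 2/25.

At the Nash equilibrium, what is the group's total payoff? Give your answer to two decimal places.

Player j's private return per contributed unit is 2.8 × (j's share). Contributing is weakly dominant for j when that share is at least 1/2.8 = 0.3571, and contributing 0 is dominant otherwise.
Ravi alone (share 9/25) is above the threshold, contributing 19; the remaining 5 contribute 0. Total contributed: 19.
The bonus pool pays out 2.8 × 19 = 53.20 in total (split across the unequal shares, but the aggregate is all that matters for the group sum).
The 5 free-riders keep 19 each, adding 95. Group total = 95 + 53.20 = 148.20.

148.20 dollars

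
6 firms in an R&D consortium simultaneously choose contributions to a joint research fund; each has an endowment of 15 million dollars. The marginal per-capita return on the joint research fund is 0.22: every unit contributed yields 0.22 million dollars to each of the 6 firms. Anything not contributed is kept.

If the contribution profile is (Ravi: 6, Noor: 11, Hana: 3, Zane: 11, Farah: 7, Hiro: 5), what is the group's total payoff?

Total contributed: 6 + 11 + 3 + 11 + 7 + 5 = 43; total kept: 6 × 15 − 43 = 47.
The joint research fund pays out 0.22 × 6 × 43 = 56.76 in aggregate.
Group total = 47 + 56.76 = 103.76.

103.76 million dollars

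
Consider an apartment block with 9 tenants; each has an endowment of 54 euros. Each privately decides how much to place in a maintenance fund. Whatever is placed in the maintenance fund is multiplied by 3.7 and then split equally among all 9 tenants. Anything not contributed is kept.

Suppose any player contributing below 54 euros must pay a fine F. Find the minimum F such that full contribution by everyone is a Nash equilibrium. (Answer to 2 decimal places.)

Given the others contribute fully, the best deviation is to contribute 0 (any partial contribution still incurs the fine and gives up units whose private return 0.4111 is below 1).
Deviating from 54 to 0 saves 54 euros but forfeits the deviator's share of the drop in the maintenance fund: 3.7/9 × 54 = 22.20.
So the deviation gain is 54 − 22.20 = 31.80, and the fine must be at least 31.80 euros to wipe it out.

31.80 euros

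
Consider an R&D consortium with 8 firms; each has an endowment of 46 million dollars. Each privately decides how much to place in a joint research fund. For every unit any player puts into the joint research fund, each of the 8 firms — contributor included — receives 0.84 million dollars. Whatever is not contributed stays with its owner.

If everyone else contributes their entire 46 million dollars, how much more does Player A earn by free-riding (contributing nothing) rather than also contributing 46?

7.36 million dollars

Switching from a contribution of 46 to 0 lets Player A keep an extra 46 million dollars, but lowers the joint research fund by 46, which costs Player A their own share of that drop: 0.84 × 46 = 38.64.
Net gain = 46 − 38.64 = 7.36. The private return per contributed unit (0.84) is below 1, so free-riding is indeed the best response regardless of what the others do.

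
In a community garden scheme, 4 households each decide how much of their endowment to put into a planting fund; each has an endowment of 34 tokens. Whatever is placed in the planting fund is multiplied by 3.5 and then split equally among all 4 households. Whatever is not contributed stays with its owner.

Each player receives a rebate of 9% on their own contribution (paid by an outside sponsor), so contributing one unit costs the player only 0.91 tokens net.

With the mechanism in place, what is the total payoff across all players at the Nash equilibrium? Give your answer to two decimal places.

With the mechanism, a contributed unit returns (3.5/4) / 0.91 = 0.9615 per unit of net cost — still below 1 — so contributing 0 remains dominant for every player.
At the Nash equilibrium no one contributes; group total payoff = 4 × 34 = 136.

136.00 tokens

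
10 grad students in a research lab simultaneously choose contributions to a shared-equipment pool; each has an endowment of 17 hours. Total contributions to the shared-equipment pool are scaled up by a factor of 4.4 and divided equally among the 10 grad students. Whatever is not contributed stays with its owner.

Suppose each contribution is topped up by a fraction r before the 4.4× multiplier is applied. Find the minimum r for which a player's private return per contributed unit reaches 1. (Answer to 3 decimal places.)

With matching at rate r, one contributed unit becomes (1 + r) in the shared-equipment pool and returns 4.4 × (1 + r) / 10 to the contributor.
Setting this equal to 1: 1 + r = 10/4.4 = 2.2727.
So the minimum matching rate is r = 2.2727 − 1 = 1.273.

1.273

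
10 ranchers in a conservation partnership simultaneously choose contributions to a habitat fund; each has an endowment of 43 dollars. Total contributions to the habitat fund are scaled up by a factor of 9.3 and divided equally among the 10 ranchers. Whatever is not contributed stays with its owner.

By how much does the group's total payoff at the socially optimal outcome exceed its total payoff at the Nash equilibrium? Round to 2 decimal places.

Each contributed unit returns 9.3/10 = 0.9300 to its contributor — below 1 — so contributing 0 is dominant for every player. At the Nash equilibrium everyone keeps their 43, and the group total is 10 × 43 = 430.
Each contributed unit returns 9.300 to the group as a whole (0.9300 to each of 10 players), which exceeds 1, so the social optimum is full contribution: group total = 9.300 × 430 = 3999.00.
Efficiency loss = 3999.00 − 430 = 3569.00.

3569.00 dollars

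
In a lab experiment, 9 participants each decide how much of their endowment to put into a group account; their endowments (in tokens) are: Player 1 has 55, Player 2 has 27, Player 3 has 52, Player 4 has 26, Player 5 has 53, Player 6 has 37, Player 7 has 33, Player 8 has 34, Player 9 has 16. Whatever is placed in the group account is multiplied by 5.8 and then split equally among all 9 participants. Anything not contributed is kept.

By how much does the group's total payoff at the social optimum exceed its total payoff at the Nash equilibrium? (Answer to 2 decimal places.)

1598.40 tokens

The private return per contributed unit is 5.8/9 = 0.6444 < 1 for every player regardless of endowment, so the Nash equilibrium is zero contribution and the group total is Σ E_j = 55 + 27 + 52 + 26 + 53 + 37 + 33 + 34 + 16 = 333.
Each contributed unit returns 5.800 to the group, so the social optimum is full contribution by everyone: group total = 5.800 × 333 = 1931.40.
Efficiency loss = (5.800 − 1) × 333 = 1598.40.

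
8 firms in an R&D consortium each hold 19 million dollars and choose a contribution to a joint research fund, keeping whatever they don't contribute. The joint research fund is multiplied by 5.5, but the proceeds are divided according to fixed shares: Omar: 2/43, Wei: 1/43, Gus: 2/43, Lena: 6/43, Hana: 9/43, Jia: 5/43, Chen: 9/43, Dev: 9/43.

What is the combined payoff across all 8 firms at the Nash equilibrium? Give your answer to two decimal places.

408.50 million dollars

A player with share s gets back 5.5·s per unit contributed, so full contribution is dominant for anyone with s > 1/5.5 = 0.1818 and zero contribution is dominant for anyone below.
The shares above 0.1818 belong to Hana, Chen and Dev, contributing 19 each; the remaining 5 contribute 0. Total contributed: 57.
The joint research fund pays out 5.5 × 57 = 313.50 in total (split across the unequal shares, but the aggregate is all that matters for the group sum).
The 5 free-riders keep 19 each, adding 95. Group total = 95 + 313.50 = 408.50.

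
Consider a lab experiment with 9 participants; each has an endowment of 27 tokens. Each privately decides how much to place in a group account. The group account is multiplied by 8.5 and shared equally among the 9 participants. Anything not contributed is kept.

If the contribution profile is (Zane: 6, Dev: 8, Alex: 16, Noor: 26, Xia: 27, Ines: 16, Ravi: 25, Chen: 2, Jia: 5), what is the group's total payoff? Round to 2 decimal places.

Total contributed: 6 + 8 + 16 + 26 + 27 + 16 + 25 + 2 + 5 = 131; total kept: 9 × 27 − 131 = 112.
The group account pays out 8.5 × 131 = 1113.50 in aggregate.
Group total = 112 + 1113.50 = 1225.50.

1225.50 tokens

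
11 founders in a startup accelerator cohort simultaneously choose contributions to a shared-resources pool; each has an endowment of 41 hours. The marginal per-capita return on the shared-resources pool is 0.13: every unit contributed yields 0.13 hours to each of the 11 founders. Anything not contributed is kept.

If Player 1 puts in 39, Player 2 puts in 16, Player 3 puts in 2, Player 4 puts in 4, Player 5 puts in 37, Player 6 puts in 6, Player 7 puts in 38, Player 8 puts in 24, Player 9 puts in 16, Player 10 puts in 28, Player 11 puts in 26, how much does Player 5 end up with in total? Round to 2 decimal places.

Total contributed: 39 + 16 + 2 + 4 + 37 + 6 + 38 + 24 + 16 + 28 + 26 = 236.
Each receives 0.13 × 236 = 30.68 from the shared-resources pool.
Player 5 keeps 41 − 37 = 4, so Player 5's payoff is 4 + 30.68 = 34.68.

34.68 hours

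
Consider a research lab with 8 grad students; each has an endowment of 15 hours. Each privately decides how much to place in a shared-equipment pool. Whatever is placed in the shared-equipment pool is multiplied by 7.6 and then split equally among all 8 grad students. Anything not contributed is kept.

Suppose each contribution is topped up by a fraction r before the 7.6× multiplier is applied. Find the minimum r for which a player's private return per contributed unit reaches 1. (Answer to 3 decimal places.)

0.053

With matching at rate r, one contributed unit becomes (1 + r) in the shared-equipment pool and returns 7.6 × (1 + r) / 8 to the contributor.
Setting this equal to 1: 1 + r = 8/7.6 = 1.0526.
So the minimum matching rate is r = 1.0526 − 1 = 0.053.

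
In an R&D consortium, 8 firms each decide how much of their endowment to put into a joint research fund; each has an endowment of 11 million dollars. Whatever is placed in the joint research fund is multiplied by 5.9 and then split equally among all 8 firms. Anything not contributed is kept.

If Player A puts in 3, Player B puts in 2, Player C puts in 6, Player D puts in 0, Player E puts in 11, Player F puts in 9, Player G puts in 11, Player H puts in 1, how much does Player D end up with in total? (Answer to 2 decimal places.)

42.71 million dollars

Total contributed: 3 + 2 + 6 + 0 + 11 + 9 + 11 + 1 = 43.
Each receives 5.9 × 43 / 8 = 31.71 from the joint research fund.
Player D keeps 11 − 0 = 11, so Player D's payoff is 11 + 31.71 = 42.71.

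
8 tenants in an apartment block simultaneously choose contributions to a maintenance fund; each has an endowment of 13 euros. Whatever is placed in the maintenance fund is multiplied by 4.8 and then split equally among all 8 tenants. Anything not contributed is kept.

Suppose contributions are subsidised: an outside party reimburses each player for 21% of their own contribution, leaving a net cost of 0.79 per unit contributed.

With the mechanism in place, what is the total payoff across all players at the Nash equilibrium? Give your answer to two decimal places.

Even with the mechanism, each unit contributed returns only (4.8/8) / 0.79 = 0.7595 per unit of net cost, so contributing nothing is still dominant.
Everyone keeps their endowment and the group total is 8 × 13 = 104.

104.00 euros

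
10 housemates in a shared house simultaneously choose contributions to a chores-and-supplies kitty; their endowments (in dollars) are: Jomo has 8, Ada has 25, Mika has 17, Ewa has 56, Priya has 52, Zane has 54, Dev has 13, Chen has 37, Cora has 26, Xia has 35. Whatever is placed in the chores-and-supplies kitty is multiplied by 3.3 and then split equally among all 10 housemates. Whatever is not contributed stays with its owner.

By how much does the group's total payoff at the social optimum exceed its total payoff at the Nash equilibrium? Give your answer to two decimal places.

The private return per contributed unit is 3.3/10 = 0.3300 < 1 for every player regardless of endowment, so the Nash equilibrium is zero contribution and the group total is Σ E_j = 8 + 25 + 17 + 56 + 52 + 54 + 13 + 37 + 26 + 35 = 323.
Each contributed unit returns 3.300 to the group, so the social optimum is full contribution by everyone: group total = 3.300 × 323 = 1065.90.
Efficiency loss = (3.300 − 1) × 323 = 742.90.

742.90 dollars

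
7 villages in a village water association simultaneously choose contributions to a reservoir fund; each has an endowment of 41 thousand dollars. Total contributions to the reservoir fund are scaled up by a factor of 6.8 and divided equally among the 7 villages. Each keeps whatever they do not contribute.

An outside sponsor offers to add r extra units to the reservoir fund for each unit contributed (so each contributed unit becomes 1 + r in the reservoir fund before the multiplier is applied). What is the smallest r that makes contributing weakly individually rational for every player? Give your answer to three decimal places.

With matching at rate r, one contributed unit becomes (1 + r) in the reservoir fund and returns 6.8 × (1 + r) / 7 to the contributor.
Setting this equal to 1: 1 + r = 7/6.8 = 1.0294.
So the minimum matching rate is r = 1.0294 − 1 = 0.029.

0.029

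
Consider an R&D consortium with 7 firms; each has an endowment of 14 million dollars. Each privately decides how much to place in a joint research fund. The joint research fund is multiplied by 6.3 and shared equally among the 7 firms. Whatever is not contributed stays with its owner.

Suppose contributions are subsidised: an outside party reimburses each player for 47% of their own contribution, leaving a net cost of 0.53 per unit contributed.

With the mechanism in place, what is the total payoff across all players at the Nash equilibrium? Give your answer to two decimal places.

The effective private return per unit is now (6.3/7) / 0.53 = 1.6981 > 1, so every player's dominant strategy flips to full contribution.
At the Nash equilibrium everyone contributes 14. Group total payoff = 7 × (14 × 0.47 + 6.3 × 14) = 663.46.

663.46 million dollars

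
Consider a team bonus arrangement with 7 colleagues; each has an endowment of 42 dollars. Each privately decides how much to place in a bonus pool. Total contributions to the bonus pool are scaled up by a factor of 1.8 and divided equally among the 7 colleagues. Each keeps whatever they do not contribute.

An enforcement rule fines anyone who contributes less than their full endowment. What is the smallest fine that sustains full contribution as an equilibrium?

31.20 dollars

Given the others contribute fully, the best deviation is to contribute 0 (any partial contribution still incurs the fine and gives up units whose private return 0.2571 is below 1).
Deviating from 42 to 0 saves 42 dollars but forfeits the deviator's share of the drop in the bonus pool: 1.8/7 × 42 = 10.80.
So the deviation gain is 42 − 10.80 = 31.20, and the fine must be at least 31.20 dollars to wipe it out.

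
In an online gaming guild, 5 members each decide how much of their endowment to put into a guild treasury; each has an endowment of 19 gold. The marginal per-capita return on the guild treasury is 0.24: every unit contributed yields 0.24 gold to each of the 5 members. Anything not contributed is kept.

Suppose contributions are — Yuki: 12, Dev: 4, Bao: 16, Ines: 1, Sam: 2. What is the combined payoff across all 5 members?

Total contributed: 12 + 4 + 16 + 1 + 2 = 35; total kept: 5 × 19 − 35 = 60.
The guild treasury pays out 0.24 × 5 × 35 = 42.00 in aggregate.
Group total = 60 + 42.00 = 102.00.

102.00 gold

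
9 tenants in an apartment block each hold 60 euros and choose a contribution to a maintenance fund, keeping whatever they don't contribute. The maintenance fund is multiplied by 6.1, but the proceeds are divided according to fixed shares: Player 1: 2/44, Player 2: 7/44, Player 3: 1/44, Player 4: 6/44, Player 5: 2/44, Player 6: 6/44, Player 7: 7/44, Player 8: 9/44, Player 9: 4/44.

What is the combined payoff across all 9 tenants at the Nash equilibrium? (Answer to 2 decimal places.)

846.00 euros

A player with share s gets back 6.1·s per unit contributed, so full contribution is dominant for anyone with s > 1/6.1 = 0.1639 and zero contribution is dominant for anyone below.
Player 8 alone (share 9/44) is above the threshold, contributing 60; the remaining 8 contribute 0. Total contributed: 60.
The maintenance fund pays out 6.1 × 60 = 366.00 in total (split across the unequal shares, but the aggregate is all that matters for the group sum).
The 8 free-riders keep 60 each, adding 480. Group total = 480 + 366.00 = 846.00.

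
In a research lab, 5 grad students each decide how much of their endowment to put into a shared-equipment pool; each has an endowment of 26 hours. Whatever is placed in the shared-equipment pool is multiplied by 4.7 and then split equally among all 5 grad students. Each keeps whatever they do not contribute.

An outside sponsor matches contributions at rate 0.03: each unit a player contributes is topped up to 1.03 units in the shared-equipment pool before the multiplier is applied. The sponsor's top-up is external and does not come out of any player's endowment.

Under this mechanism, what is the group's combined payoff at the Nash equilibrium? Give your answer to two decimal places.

130.00 hours

Even with the mechanism, each unit contributed returns only 4.7 × 1.03 / 5 = 0.9682 per unit of net cost, so contributing nothing is still dominant.
At the Nash equilibrium no one contributes; group total payoff = 5 × 26 = 130.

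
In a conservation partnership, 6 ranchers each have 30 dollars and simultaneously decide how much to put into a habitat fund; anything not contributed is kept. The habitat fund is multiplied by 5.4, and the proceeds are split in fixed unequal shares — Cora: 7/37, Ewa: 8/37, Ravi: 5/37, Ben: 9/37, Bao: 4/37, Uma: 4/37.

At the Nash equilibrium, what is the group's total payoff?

576.00 dollars

Player j's private return per contributed unit is 5.4 × (j's share). Contributing is weakly dominant for j when that share is at least 1/5.4 = 0.1852, and contributing 0 is dominant otherwise.
Cora, Ewa and Ben clear that bar, contributing 30 each; the remaining 3 contribute 0. Total contributed: 90.
The habitat fund pays out 5.4 × 90 = 486.00 in total (split across the unequal shares, but the aggregate is all that matters for the group sum).
The 3 free-riders keep 30 each, adding 90. Group total = 90 + 486.00 = 576.00.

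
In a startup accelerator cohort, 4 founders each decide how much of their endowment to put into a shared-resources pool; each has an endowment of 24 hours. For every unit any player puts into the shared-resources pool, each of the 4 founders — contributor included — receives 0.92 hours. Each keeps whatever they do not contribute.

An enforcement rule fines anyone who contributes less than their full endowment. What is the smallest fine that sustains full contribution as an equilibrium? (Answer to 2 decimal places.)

1.92 hours

Given the others contribute fully, the best deviation is to contribute 0 (any partial contribution still incurs the fine and gives up units whose private return 0.92 is below 1).
Deviating from 24 to 0 saves 24 hours but forfeits the deviator's share of the drop in the shared-resources pool: 0.92 × 24 = 22.08.
So the deviation gain is 24 − 22.08 = 1.92, and the fine must be at least 1.92 hours to wipe it out.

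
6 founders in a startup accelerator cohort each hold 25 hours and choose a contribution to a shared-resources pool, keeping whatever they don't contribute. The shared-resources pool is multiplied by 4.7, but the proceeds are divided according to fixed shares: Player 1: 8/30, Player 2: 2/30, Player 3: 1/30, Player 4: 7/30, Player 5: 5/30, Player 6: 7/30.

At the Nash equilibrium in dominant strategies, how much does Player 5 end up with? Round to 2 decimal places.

83.75 hours

Each unit j contributes comes back to j as 4.7 × (j's share), so j prefers to contribute only if that share exceeds 1/4.7 = 0.2128; otherwise keeping the unit dominates.
Player 1, Player 4 and Player 6 are above the threshold, contributing 25 each; the remaining 3 contribute 0. Total contributed: 75.
Player 5 keeps 25 and receives 4.7 × 75 × 5/30 = 58.75 from the shared-resources pool, for a payoff of 83.75.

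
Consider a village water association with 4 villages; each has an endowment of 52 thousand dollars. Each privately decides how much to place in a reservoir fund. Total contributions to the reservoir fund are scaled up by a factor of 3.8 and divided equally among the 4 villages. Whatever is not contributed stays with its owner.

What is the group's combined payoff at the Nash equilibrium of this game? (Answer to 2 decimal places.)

208.00 thousand dollars

Each contributed unit returns 3.8/4 = 0.9500 to its contributor — below 1 — so contributing 0 is dominant for every player. At the Nash equilibrium everyone keeps their 52, and the group total is 4 × 52 = 208.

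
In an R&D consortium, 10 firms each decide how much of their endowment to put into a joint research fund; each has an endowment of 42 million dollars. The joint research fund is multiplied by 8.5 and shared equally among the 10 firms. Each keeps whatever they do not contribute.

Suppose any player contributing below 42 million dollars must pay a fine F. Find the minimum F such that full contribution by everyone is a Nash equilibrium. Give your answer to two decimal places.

6.30 million dollars

Given the others contribute fully, the best deviation is to contribute 0 (any partial contribution still incurs the fine and gives up units whose private return 0.8500 is below 1).
Deviating from 42 to 0 saves 42 million dollars but forfeits the deviator's share of the drop in the joint research fund: 8.5/10 × 42 = 35.70.
So the deviation gain is 42 − 35.70 = 6.30, and the fine must be at least 6.30 million dollars to wipe it out.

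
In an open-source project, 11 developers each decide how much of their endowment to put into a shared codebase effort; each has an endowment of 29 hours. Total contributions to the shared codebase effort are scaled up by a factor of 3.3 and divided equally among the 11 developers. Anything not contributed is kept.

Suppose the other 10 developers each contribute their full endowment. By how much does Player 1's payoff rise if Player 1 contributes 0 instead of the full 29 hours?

Switching from a contribution of 29 to 0 lets Player 1 keep an extra 29 hours, but lowers the shared codebase effort by 29, which costs Player 1 their own share of that drop: 3.3/11 × 29 = 8.70.
Net gain = 29 − 8.70 = 20.30. The private return per contributed unit (0.3000) is below 1, so free-riding is indeed the best response regardless of what the others do.

20.30 hours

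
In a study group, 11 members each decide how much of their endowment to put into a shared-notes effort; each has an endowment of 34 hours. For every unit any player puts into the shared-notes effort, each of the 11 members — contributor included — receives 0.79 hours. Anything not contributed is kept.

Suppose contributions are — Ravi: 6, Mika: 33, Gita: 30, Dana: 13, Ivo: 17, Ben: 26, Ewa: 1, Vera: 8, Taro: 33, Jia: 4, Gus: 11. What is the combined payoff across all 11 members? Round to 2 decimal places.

1773.58 hours

Total contributed: 6 + 33 + 30 + 13 + 17 + 26 + 1 + 8 + 33 + 4 + 11 = 182; total kept: 11 × 34 − 182 = 192.
The shared-notes effort pays out 0.79 × 11 × 182 = 1581.58 in aggregate.
Group total = 192 + 1581.58 = 1773.58.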